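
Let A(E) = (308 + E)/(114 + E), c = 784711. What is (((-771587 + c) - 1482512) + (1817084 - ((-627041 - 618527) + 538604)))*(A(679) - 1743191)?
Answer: -1457908698358160/793 ≈ -1.8385e+12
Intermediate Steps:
A(E) = (308 + E)/(114 + E)
(((-771587 + c) - 1482512) + (1817084 - ((-627041 - 618527) + 538604)))*(A(679) - 1743191) = (((-771587 + 784711) - 1482512) + (1817084 - ((-627041 - 618527) + 538604)))*((308 + 679)/(114 + 679) - 1743191) = ((13124 - 1482512) + (1817084 - (-1245568 + 538604)))*(987/793 - 1743191) = (-1469388 + (1817084 - 1*(-706964)))*((1/793)*987 - 1743191) = (-1469388 + (1817084 + 706964))*(987/793 - 1743191) = (-1469388 + 2524048)*(-1382349476/793) = 1054660*(-1382349476/793) = -1457908698358160/793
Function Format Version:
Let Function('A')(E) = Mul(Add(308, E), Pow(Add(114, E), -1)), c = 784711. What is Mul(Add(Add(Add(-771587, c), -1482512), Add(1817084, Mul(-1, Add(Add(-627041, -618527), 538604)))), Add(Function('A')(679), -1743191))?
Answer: Rational(-1457908698358160, 793) ≈ -1.8385e+12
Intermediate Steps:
Function('A')(E) = Mul(Pow(Add(114, E), -1), Add(308, E))
Mul(Add(Add(Add(-771587, c), -1482512), Add(1817084, Mul(-1, Add(Add(-627041, -618527), 538604)))), Add(Function('A')(679), -1743191)) = Mul(Add(Add(Add(-771587, 784711), -1482512), Add(1817084, Mul(-1, Add(Add(-627041, -618527), 538604)))), Add(Mul(Pow(Add(114, 679), -1), Add(308, 679)), -1743191)) = Mul(Add(Add(13124, -1482512), Add(1817084, Mul(-1, Add(-1245568, 538604)))), Add(Mul(Pow(793, -1), 987), -1743191)) = Mul(Add(-1469388, Add(1817084, Mul(-1, -706964))), Add(Mul(Rational(1, 793), 987), -1743191)) = Mul(Add(-1469388, Add(1817084, 706964)), Add(Rational(987, 793), -1743191)) = Mul(Add(-1469388, 2524048), Rational(-1382349476, 793)) = Mul(1054660, Rational(-1382349476, 793)) = Rational(-1457908698358160, 793)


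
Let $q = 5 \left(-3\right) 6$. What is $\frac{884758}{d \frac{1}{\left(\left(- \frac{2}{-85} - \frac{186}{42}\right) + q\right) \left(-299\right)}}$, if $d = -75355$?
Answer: $- \frac{2122803534826}{6405175} \approx -3.3142 \cdot 10^{5}$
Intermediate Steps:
$q = -90$ ($q = \left(-15\right) 6 = -90$)
$\frac{884758}{d \frac{1}{\left(\left(- \frac{2}{-85} - \frac{186}{42}\right) + q\right) \left(-299\right)}} = \frac{884758}{\left(-75355\right) \frac{1}{\left(\left(- \frac{2}{-85} - \frac{186}{42}\right) - 90\right) \left(-299\right)}} = \frac{884758}{\left(-75355\right) \frac{1}{\left(\left(\left(-2\right) \left(- \frac{1}{85}\right) - \frac{31}{7}\right) - 90\right) \left(-299\right)}} = \frac{884758}{\left(-75355\right) \frac{1}{\left(\left(\frac{2}{85} - \frac{31}{7}\right) - 90\right) \left(-299\right)}} = \frac{884758}{\left(-75355\right) \frac{1}{\left(- \frac{2621}{595} - 90\right) \left(-299\right)}} = \frac{884758}{\left(-75355\right) \frac{1}{\left(- \frac{56171}{595}\right) \left(-299\right)}} = \frac{884758}{\left(-75355\right) \frac{1}{\frac{16795129}{595}}} = \frac{884758}{\left(-75355\right) \frac{595}{16795129}} = \frac{884758}{- \frac{44836225}{16795129}} = 884758 \left(- \frac{16795129}{44836225}\right) = - \frac{2122803534826}{6405175}$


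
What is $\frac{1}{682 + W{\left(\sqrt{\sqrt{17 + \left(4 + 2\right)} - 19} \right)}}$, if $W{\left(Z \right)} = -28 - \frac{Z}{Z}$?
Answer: $\frac{1}{653} \approx 0.0015314$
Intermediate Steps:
$W{\left(Z \right)} = -29$ ($W{\left(Z \right)} = -28 - 1 = -29$)
$\frac{1}{682 + W{\left(\sqrt{\sqrt{17 + \left(4 + 2\right)} - 19} \right)}} = \frac{1}{682 - 29} = \frac{1}{653}$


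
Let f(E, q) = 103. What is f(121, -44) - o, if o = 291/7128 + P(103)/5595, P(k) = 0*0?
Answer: 244631/2376 ≈ 102.96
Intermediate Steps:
P(k) = 0
o = 97/2376 (o = 291/7128 + 0/5595 = 291*(1/7128) + 0*(1/5595) = 97/2376 + 0 = 97/2376 ≈ 0.040825)
f(121, -44) - o = 103 - 1*97/2376 = 103 - 97/2376 = 244631/2376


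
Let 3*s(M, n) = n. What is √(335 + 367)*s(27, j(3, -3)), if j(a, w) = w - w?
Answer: 0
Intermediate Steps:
j(a, w) = 0
s(M, n) = n/3
√(335 + 367)*s(27, j(3, -3)) = √(335 + 367)*((⅓)*0) = √702*0 = (3*√78)*0 = 0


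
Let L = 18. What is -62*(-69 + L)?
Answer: 3162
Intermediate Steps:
-62*(-69 + L) = -62*(-69 + 18) = -62*(-51) = 3162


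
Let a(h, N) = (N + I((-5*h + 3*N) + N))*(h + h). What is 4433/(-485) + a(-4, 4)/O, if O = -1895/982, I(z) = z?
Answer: 28801173/183815 ≈ 156.69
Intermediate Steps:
a(h, N) = 2*h*(-5*h + 5*N) (a(h, N) = (N + ((-5*h + 3*N) + N))*(h + h) = (N + (-5*h + 4*N))*(2*h) = (-5*h + 5*N)*(2*h) = 2*h*(-5*h + 5*N))
O = -1895/982 (O = -1895*1/982 = -1895/982 ≈ -1.9297)
4433/(-485) + a(-4, 4)/O = 4433/(-485) + (10*(-4)*(4 - 1*(-4)))/(-1895/982) = 4433*(-1/485) + (10*(-4)*(4 + 4))*(-982/1895) = -4433/485 + (10*(-4)*8)*(-982/1895) = -4433/485 - 320*(-982/1895) = -4433/485 + 62848/379 = 28801173/183815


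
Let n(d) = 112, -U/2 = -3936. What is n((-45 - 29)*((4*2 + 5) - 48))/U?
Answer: 7/492 ≈ 0.014228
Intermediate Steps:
U = 7872 (U = -2*(-3936) = 7872)
n((-45 - 29)*((4*2 + 5) - 48))/U = 112/7872 = 112*(1/7872) = 7/492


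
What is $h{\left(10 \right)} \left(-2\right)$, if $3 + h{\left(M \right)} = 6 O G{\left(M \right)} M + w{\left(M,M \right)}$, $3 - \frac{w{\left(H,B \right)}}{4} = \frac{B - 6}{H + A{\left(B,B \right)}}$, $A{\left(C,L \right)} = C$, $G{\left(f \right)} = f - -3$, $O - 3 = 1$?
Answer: $- \frac{31282}{5} \approx -6256.4$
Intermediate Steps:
$O = 4$ ($O = 3 + 1 = 4$)
$G{\left(f \right)} = 3 + f$ ($G{\left(f \right)} = f + 3 = 3 + f$)
$w{\left(H,B \right)} = 12 - \frac{4 \left(-6 + B\right)}{B + H}$ ($w{\left(H,B \right)} = 12 - 4 \frac{B - 6}{H + B} = 12 - 4 \frac{-6 + B}{B + H} = 12 - \frac{4 \left(-6 + B\right)}{B + H}$)
$h{\left(M \right)} = -3 + M \left(72 + 24 M\right) + \frac{2 \left(6 + 5 M\right)}{M}$ ($h{\left(M \right)} = -3 + \left(6 \cdot 4 \left(3 + M\right) M + \frac{4 \left(6 + 2 M + 3 M\right)}{M + M}\right) = -3 + \left(24 \left(3 + M\right) M + \frac{4 \left(6 + 5 M\right)}{2 M}\right) = -3 + \left(\left(72 + 24 M\right) M + 4 \frac{1}{2 M} \left(6 + 5 M\right)\right) = -3 + \left(M \left(72 + 24 M\right) + \frac{2 \left(6 + 5 M\right)}{M}\right) = -3 + M \left(72 + 24 M\right) + \frac{2 \left(6 + 5 M\right)}{M}$)
$h{\left(10 \right)} \left(-2\right) = \left(7 + \frac{12}{10} + 24 \cdot 10^{2} + 72 \cdot 10\right) \left(-2\right) = \left(7 + 12 \cdot \frac{1}{10} + 24 \cdot 100 + 720\right) \left(-2\right) = \left(7 + \frac{6}{5} + 2400 + 720\right) \left(-2\right) = \frac{15641}{5} \left(-2\right) = - \frac{31282}{5}$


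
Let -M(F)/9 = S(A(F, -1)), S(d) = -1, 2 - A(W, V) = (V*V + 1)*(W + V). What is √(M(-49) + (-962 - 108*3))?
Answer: I*√1277 ≈ 35.735*I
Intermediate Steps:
A(W, V) = 2 - (1 + V²)*(V + W) (A(W, V) = 2 - (V*V + 1)*(W + V) = 2 - (V² + 1)*(V + W) = 2 - (1 + V²)*(V + W))
M(F) = 9 (M(F) = -9*(-1) = 9)
√(M(-49) + (-962 - 108*3)) = √(9 + (-962 - 108*3)) = √(9 + (-962 - 324)) = √(9 - 1286) = √(-1277) = I*√1277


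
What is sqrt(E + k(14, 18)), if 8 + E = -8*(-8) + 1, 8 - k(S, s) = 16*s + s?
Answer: I*sqrt(241) ≈ 15.524*I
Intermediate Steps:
k(S, s) = 8 - 17*s (k(S, s) = 8 - (16*s + s) = 8 - 17*s)
E = 57 (E = -8 + (-8*(-8) + 1) = -8 + (64 + 1) = -8 + 65 = 57)
sqrt(E + k(14, 18)) = sqrt(57 + (8 - 17*18)) = sqrt(57 + (8 - 306)) = sqrt(57 - 298) = sqrt(-241) = I*sqrt(241)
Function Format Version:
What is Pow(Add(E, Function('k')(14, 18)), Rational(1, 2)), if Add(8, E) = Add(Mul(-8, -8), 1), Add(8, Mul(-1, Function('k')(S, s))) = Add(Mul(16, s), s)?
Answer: Mul(I, Pow(241, Rational(1, 2))) ≈ Mul(15.524, I)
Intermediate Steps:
Function('k')(S, s) = Add(8, Mul(-17, s)) (Function('k')(S, s) = Add(8, Mul(-1, Add(Mul(16, s), s))) = Add(8, Mul(-1, Mul(17, s))) = Add(8, Mul(-17, s)))
E = 57 (E = Add(-8, Add(Mul(-8, -8), 1)) = Add(-8, Add(64, 1)) = Add(-8, 65) = 57)
Pow(Add(E, Function('k')(14, 18)), Rational(1, 2)) = Pow(Add(57, Add(8, Mul(-17, 18))), Rational(1, 2)) = Pow(Add(57, Add(8, -306)), Rational(1, 2)) = Pow(Add(57, -298), Rational(1, 2)) = Pow(-241, Rational(1, 2)) = Mul(I, Pow(241, Rational(1, 2)))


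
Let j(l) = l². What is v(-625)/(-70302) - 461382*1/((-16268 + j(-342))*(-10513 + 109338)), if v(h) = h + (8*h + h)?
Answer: 15540769418159/174898760306100 ≈ 0.088856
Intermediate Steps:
v(h) = 10*h (v(h) = h + 9*h = 10*h)
v(-625)/(-70302) - 461382*1/((-16268 + j(-342))*(-10513 + 109338)) = (10*(-625))/(-70302) - 461382*1/((-16268 + (-342)²)*(-10513 + 109338)) = -6250*(-1/70302) - 461382*1/(98825*(-16268 + 116964)) = 3125/35151 - 461382/(98825*100696) = 3125/35151 - 461382/9951282200 = 3125/35151 - 461382*1/9951282200 = 3125/35151 - 230691/4975641100 = 15540769418159/174898760306100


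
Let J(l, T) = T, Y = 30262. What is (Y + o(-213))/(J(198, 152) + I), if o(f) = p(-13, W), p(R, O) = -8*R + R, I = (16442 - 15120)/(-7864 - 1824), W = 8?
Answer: 147029932/735627 ≈ 199.87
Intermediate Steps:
I = -661/4844 (I = 1322/(-9688) = 1322*(-1/9688) = -661/4844 ≈ -0.13646)
p(R, O) = -7*R
o(f) = 91 (o(f) = -7*(-13) = 91)
(Y + o(-213))/(J(198, 152) + I) = (30262 + 91)/(152 - 661/4844) = 30353/(735627/4844) = 30353*(4844/735627) = 147029932/735627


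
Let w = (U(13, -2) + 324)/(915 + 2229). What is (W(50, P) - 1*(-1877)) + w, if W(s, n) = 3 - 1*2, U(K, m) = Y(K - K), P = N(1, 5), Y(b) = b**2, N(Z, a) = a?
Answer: 492063/262 ≈ 1878.1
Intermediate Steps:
P = 5
U(K, m) = 0 (U(K, m) = (K - K)**2 = 0**2 = 0)
W(s, n) = 1 (W(s, n) = 3 - 2 = 1)
w = 27/262 (w = (0 + 324)/(915 + 2229) = 324/3144 = 324*(1/3144) = 27/262 ≈ 0.10305)
(W(50, P) - 1*(-1877)) + w = (1 - 1*(-1877)) + 27/262 = (1 + 1877) + 27/262 = 1878 + 27/262 = 492063/262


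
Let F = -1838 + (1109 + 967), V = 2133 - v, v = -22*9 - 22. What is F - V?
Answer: -2115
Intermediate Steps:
v = -220 (v = -198 - 22 = -220)
V = 2353 (V = 2133 - 1*(-220) = 2133 + 220 = 2353)
F = 238 (F = -1838 + 2076 = 238)
F - V = 238 - 1*2353 = 238 - 2353 = -2115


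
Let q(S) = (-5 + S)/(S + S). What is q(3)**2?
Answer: 1/9 ≈ 0.11111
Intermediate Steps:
q(S) = (-5 + S)/(2*S) (q(S) = (-5 + S)/((2*S)) = (-5 + S)*(1/(2*S)) = (-5 + S)/(2*S))
q(3)**2 = ((1/2)*(-5 + 3)/3)**2 = ((1/2)*(1/3)*(-2))**2 = (-1/3)**2 = 1/9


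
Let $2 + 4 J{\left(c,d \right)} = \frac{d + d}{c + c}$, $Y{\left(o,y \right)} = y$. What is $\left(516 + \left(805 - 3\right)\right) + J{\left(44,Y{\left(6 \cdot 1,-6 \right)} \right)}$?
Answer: $\frac{115937}{88} \approx 1317.5$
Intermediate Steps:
$J{\left(c,d \right)} = - \frac{1}{2} + \frac{d}{4 c}$ ($J{\left(c,d \right)} = - \frac{1}{2} + \frac{\left(d + d\right) \frac{1}{c + c}}{4} = - \frac{1}{2} + \frac{2 d \frac{1}{2 c}}{4} = - \frac{1}{2} + \frac{d \frac{1}{c}}{4} = - \frac{1}{2} + \frac{d}{4 c}$)
$\left(516 + \left(805 - 3\right)\right) + J{\left(44,Y{\left(6 \cdot 1,-6 \right)} \right)} = \left(516 + \left(805 - 3\right)\right) + \frac{-6 - 88}{4 \cdot 44} = \left(516 + 802\right) + \frac{1}{4} \cdot \frac{1}{44} \left(-6 - 88\right) = 1318 + \frac{1}{4} \cdot \frac{1}{44} \left(-94\right) = 1318 - \frac{47}{88} = \frac{115937}{88}$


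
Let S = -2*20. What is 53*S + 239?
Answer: -1881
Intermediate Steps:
S = -40
53*S + 239 = 53*(-40) + 239 = -2120 + 239 = -1881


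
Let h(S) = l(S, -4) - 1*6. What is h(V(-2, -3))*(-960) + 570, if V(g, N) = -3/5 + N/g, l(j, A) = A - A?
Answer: 6330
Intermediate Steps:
l(j, A) = 0
V(g, N) = -3/5 + N/g (V(g, N) = -3*1/5 + N/g = -3/5 + N/g)
h(S) = -6 (h(S) = 0 - 1*6 = 0 - 6 = -6)
h(V(-2, -3))*(-960) + 570 = -6*(-960) + 570 = 5760 + 570 = 6330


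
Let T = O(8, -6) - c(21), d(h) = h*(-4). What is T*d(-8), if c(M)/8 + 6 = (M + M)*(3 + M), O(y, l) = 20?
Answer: -255872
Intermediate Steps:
d(h) = -4*h
c(M) = -48 + 16*M*(3 + M) (c(M) = -48 + 8*((M + M)*(3 + M)) = -48 + 8*((2*M)*(3 + M)) = -48 + 8*(2*M*(3 + M)) = -48 + 16*M*(3 + M))
T = -7996 (T = 20 - (-48 + 16*21² + 48*21) = 20 - (-48 + 16*441 + 1008) = 20 - (-48 + 7056 + 1008) = 20 - 1*8016 = 20 - 8016 = -7996)
T*d(-8) = -(-31984)*(-8) = -7996*32 = -255872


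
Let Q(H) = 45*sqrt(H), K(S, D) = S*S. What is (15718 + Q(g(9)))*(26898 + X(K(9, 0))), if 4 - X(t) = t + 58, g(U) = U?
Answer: 424273839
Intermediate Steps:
K(S, D) = S**2
X(t) = -54 - t (X(t) = 4 - (t + 58) = 4 - (58 + t) = 4 + (-58 - t) = -54 - t)
(15718 + Q(g(9)))*(26898 + X(K(9, 0))) = (15718 + 45*sqrt(9))*(26898 + (-54 - 1*9**2)) = (15718 + 45*3)*(26898 + (-54 - 1*81)) = (15718 + 135)*(26898 + (-54 - 81)) = 15853*(26898 - 135) = 15853*26763 = 424273839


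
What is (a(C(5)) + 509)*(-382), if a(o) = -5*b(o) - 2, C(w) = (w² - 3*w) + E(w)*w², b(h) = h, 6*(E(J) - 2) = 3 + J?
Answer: -46222/3 ≈ -15407.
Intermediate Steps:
E(J) = 5/2 + J/6 (E(J) = 2 + (3 + J)/6 = 2 + (½ + J/6) = 5/2 + J/6)
C(w) = w² - 3*w + w²*(5/2 + w/6) (C(w) = (w² - 3*w) + (5/2 + w/6)*w² = (w² - 3*w) + w²*(5/2 + w/6) = w² - 3*w + w²*(5/2 + w/6))
a(o) = -2 - 5*o (a(o) = -5*o - 2 = -2 - 5*o)
(a(C(5)) + 509)*(-382) = ((-2 - 5*5*(-18 + 5² + 21*5)/6) + 509)*(-382) = ((-2 - 5*5*(-18 + 25 + 105)/6) + 509)*(-382) = ((-2 - 5*5*112/6) + 509)*(-382) = ((-2 - 5*280/3) + 509)*(-382) = ((-2 - 1400/3) + 509)*(-382) = (-1406/3 + 509)*(-382) = (121/3)*(-382) = -46222/3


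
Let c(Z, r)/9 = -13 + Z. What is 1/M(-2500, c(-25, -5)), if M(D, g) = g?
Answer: -1/342 ≈ -0.0029240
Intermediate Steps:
c(Z, r) = -117 + 9*Z (c(Z, r) = 9*(-13 + Z) = -117 + 9*Z)
1/M(-2500, c(-25, -5)) = 1/(-117 + 9*(-25)) = 1/(-117 - 225) = 1/(-342) = -1/342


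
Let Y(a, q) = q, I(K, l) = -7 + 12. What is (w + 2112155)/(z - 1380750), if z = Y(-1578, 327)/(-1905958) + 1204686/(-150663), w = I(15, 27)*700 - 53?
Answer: -202503554766834236/132164935785107163 ≈ -1.5322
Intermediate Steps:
I(K, l) = 5
w = 3447 (w = 5*700 - 53 = 3500 - 53 = 3447)
z = -765376728663/95719116718 (z = 327/(-1905958) + 1204686/(-150663) = 327*(-1/1905958) + 1204686*(-1/150663) = -327/1905958 - 401562/50221 = -765376728663/95719116718 ≈ -7.9961)
(w + 2112155)/(z - 1380750) = (3447 + 2112155)/(-765376728663/95719116718 - 1380750) = 2115602/(-132164935785107163/95719116718) = 2115602*(-95719116718/132164935785107163) = -202503554766834236/132164935785107163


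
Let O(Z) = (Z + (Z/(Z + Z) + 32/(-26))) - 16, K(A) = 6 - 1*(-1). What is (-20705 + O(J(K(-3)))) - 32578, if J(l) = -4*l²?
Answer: -1390889/26 ≈ -53496.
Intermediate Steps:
K(A) = 7 (K(A) = 6 + 1 = 7)
O(Z) = -435/26 + Z (O(Z) = (Z + (Z/((2*Z)) + 32*(-1/26))) - 16 = (Z + (Z*(1/(2*Z)) - 16/13)) - 16 = (Z + (½ - 16/13)) - 16 = (Z - 19/26) - 16 = (-19/26 + Z) - 16 = -435/26 + Z)
(-20705 + O(J(K(-3)))) - 32578 = (-20705 + (-435/26 - 4*7²)) - 32578 = (-20705 + (-435/26 - 4*49)) - 32578 = (-20705 + (-435/26 - 196)) - 32578 = (-20705 - 5531/26) - 32578 = -543861/26 - 32578 = -1390889/26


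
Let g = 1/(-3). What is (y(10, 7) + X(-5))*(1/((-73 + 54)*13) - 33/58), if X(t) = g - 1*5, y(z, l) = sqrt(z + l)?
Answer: 65672/21489 - 8209*sqrt(17)/14326 ≈ 0.69348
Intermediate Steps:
g = -1/3 ≈ -0.33333
y(z, l) = sqrt(l + z)
X(t) = -16/3 (X(t) = -1/3 - 1*5 = -1/3 - 5 = -16/3)
(y(10, 7) + X(-5))*(1/((-73 + 54)*13) - 33/58) = (sqrt(7 + 10) - 16/3)*(1/((-73 + 54)*13) - 33/58) = (sqrt(17) - 16/3)*((1/13)/(-19) - 33*1/58) = (-16/3 + sqrt(17))*(-1/19*1/13 - 33/58) = (-16/3 + sqrt(17))*(-1/247 - 33/58) = (-16/3 + sqrt(17))*(-8209/14326) = 65672/21489 - 8209*sqrt(17)/14326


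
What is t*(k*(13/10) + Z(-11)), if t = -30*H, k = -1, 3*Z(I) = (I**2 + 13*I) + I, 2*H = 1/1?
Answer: 369/2 ≈ 184.50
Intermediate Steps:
H = 1/2 (H = (1/2)/1 = (1/2)*1 = 1/2 ≈ 0.50000)
Z(I) = I**2/3 + 14*I/3 (Z(I) = ((I**2 + 13*I) + I)/3 = (I**2 + 14*I)/3 = I**2/3 + 14*I/3)
t = -15 (t = -30*1/2 = -15)
t*(k*(13/10) + Z(-11)) = -15*(-13/10 + (1/3)*(-11)*(14 - 11)) = -15*(-13/10 + (1/3)*(-11)*3) = -15*(-1*13/10 - 11) = -15*(-13/10 - 11) = -15*(-123/10) = 369/2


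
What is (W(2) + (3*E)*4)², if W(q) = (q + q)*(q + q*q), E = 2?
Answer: 2304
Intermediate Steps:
W(q) = 2*q*(q + q²) (W(q) = (2*q)*(q + q²) = 2*q*(q + q²))
(W(2) + (3*E)*4)² = (2*2²*(1 + 2) + (3*2)*4)² = (2*4*3 + 6*4)² = (24 + 24)² = 48² = 2304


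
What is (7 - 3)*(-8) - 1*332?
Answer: -364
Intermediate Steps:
(7 - 3)*(-8) - 1*332 = 4*(-8) - 332 = -32 - 332 = -364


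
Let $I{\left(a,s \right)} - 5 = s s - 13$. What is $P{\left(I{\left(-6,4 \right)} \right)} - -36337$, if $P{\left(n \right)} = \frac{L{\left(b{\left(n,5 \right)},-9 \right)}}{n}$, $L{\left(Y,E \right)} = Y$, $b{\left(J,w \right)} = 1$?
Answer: $\frac{290697}{8} \approx 36337.0$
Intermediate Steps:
$I{\left(a,s \right)} = -8 + s^{2}$ ($I{\left(a,s \right)} = 5 + \left(s s - 13\right) = 5 + \left(s^{2} - 13\right) = 5 + \left(-13 + s^{2}\right) = -8 + s^{2}$)
$P{\left(n \right)} = \frac{1}{n}$ ($P{\left(n \right)} = 1 \frac{1}{n} = \frac{1}{n}$)
$P{\left(I{\left(-6,4 \right)} \right)} - -36337 = \frac{1}{-8 + 4^{2}} - -36337 = \frac{1}{-8 + 16} + 36337 = \frac{1}{8} + 36337 = \frac{290697}{8}$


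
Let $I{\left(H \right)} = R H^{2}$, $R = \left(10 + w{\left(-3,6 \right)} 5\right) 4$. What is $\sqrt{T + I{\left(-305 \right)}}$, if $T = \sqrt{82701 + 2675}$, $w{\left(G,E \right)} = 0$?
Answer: $2 \sqrt{930250 + 2 \sqrt{1334}} \approx 1929.1$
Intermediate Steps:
$R = 40$ ($R = \left(10 + 0 \cdot 5\right) 4 = \left(10 + 0\right) 4 = 10 \cdot 4 = 40$)
$T = 8 \sqrt{1334}$ ($T = \sqrt{85376} = 8 \sqrt{1334} \approx 292.19$)
$I{\left(H \right)} = 40 H^{2}$
$\sqrt{T + I{\left(-305 \right)}} = \sqrt{8 \sqrt{1334} + 40 \left(-305\right)^{2}} = \sqrt{8 \sqrt{1334} + 40 \cdot 93025} = \sqrt{8 \sqrt{1334} + 3721000} = \sqrt{3721000 + 8 \sqrt{1334}}$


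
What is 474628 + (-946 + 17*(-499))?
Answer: 465199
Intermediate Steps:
474628 + (-946 + 17*(-499)) = 474628 + (-946 - 8483) = 474628 - 9429 = 465199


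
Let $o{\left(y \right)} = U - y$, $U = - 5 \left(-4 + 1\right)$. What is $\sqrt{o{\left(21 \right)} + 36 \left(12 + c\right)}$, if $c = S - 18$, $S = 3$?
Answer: $i \sqrt{114} \approx 10.677 i$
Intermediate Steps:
$c = -15$ ($c = 3 - 18 = -15$)
$U = 15$ ($U = \left(-5\right) \left(-3\right) = 15$)
$o{\left(y \right)} = 15 - y$
$\sqrt{o{\left(21 \right)} + 36 \left(12 + c\right)} = \sqrt{\left(15 - 21\right) + 36 \left(12 - 15\right)} = \sqrt{\left(15 - 21\right) + 36 \left(-3\right)} = \sqrt{-6 - 108} = \sqrt{-114} = i \sqrt{114}$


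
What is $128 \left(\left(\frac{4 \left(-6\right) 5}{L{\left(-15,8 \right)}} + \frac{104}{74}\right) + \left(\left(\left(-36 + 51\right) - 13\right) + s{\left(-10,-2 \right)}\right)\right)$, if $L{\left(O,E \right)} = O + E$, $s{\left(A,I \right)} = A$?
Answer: $\frac{349696}{259} \approx 1350.2$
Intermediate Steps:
$L{\left(O,E \right)} = E + O$
$128 \left(\left(\frac{4 \left(-6\right) 5}{L{\left(-15,8 \right)}} + \frac{104}{74}\right) + \left(\left(\left(-36 + 51\right) - 13\right) + s{\left(-10,-2 \right)}\right)\right) = 128 \left(\left(\frac{4 \left(-6\right) 5}{8 - 15} + \frac{104}{74}\right) + \left(\left(\left(-36 + 51\right) - 13\right) - 10\right)\right) = 128 \left(\left(\frac{\left(-24\right) 5}{-7} + 104 \cdot \frac{1}{74}\right) + \left(\left(15 - 13\right) - 10\right)\right) = 128 \left(\left(\left(-120\right) \left(- \frac{1}{7}\right) + \frac{52}{37}\right) + \left(2 - 10\right)\right) = 128 \left(\left(\frac{120}{7} + \frac{52}{37}\right) - 8\right) = 128 \left(\frac{4804}{259} - 8\right) = 128 \cdot \frac{2732}{259} = \frac{349696}{259}$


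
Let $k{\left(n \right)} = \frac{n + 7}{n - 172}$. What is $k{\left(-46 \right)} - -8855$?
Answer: $\frac{1930429}{218} \approx 8855.2$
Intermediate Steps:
$k{\left(n \right)} = \frac{7 + n}{-172 + n}$
$k{\left(-46 \right)} - -8855 = \frac{7 - 46}{-172 - 46} - -8855 = \frac{1}{-218} \left(-39\right) + 8855 = \left(- \frac{1}{218}\right) \left(-39\right) + 8855 = \frac{39}{218} + 8855 = \frac{1930429}{218}$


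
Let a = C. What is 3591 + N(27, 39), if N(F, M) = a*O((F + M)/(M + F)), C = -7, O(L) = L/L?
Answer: 3584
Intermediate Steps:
O(L) = 1
a = -7
N(F, M) = -7 (N(F, M) = -7*1 = -7)
3591 + N(27, 39) = 3591 - 7 = 3584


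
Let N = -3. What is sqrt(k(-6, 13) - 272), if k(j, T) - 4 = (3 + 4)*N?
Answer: 17*I ≈ 17.0*I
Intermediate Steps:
k(j, T) = -17 (k(j, T) = 4 + (3 + 4)*(-3) = 4 + 7*(-3) = 4 - 21 = -17)
sqrt(k(-6, 13) - 272) = sqrt(-17 - 272) = sqrt(-289) = 17*I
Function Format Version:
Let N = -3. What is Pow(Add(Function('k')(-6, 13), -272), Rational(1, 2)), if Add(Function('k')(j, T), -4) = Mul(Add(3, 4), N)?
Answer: Mul(17, I) ≈ Mul(17.000, I)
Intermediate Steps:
Function('k')(j, T) = -17 (Function('k')(j, T) = Add(4, Mul(Add(3, 4), -3)) = Add(4, Mul(7, -3)) = Add(4, -21) = -17)
Pow(Add(Function('k')(-6, 13), -272), Rational(1, 2)) = Pow(Add(-17, -272), Rational(1, 2)) = Pow(-289, Rational(1, 2)) = Mul(17, I)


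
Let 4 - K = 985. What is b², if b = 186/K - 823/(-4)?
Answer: 72292690129/1710864 ≈ 42255.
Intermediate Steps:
K = -981 (K = 4 - 1*985 = 4 - 985 = -981)
b = 268873/1308 (b = 186/(-981) - 823/(-4) = 186*(-1/981) - 823*(-¼) = -62/327 + 823/4 = 268873/1308 ≈ 205.56)
b² = (268873/1308)² = 72292690129/1710864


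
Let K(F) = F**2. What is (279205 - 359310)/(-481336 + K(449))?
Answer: 16021/55947 ≈ 0.28636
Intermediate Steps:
(279205 - 359310)/(-481336 + K(449)) = (279205 - 359310)/(-481336 + 449**2) = -80105/(-481336 + 201601) = -80105/(-279735) = -80105*(-1/279735) = 16021/55947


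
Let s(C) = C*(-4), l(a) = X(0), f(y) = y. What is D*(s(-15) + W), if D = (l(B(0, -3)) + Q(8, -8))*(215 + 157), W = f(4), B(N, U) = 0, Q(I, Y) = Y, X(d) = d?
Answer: -190464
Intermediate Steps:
l(a) = 0
W = 4
s(C) = -4*C
D = -2976 (D = (0 - 8)*(215 + 157) = -8*372 = -2976)
D*(s(-15) + W) = -2976*(-4*(-15) + 4) = -2976*(60 + 4) = -2976*64 = -190464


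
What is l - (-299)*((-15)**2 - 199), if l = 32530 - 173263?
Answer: -132959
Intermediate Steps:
l = -140733
l - (-299)*((-15)**2 - 199) = -140733 - (-299)*((-15)**2 - 199) = -140733 - (-299)*(225 - 199) = -140733 - (-299)*26 = -140733 - 1*(-7774) = -140733 + 7774 = -132959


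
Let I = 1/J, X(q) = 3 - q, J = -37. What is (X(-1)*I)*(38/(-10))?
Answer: 76/185 ≈ 0.41081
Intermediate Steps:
I = -1/37 (I = 1/(-37) = -1/37 ≈ -0.027027)
(X(-1)*I)*(38/(-10)) = ((3 - 1*(-1))*(-1/37))*(38/(-10)) = ((3 + 1)*(-1/37))*(38*(-⅒)) = (4*(-1/37))*(-19/5) = -4/37*(-19/5) = 76/185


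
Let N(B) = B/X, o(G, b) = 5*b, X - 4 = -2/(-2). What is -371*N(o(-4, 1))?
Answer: -371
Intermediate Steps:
X = 5 (X = 4 - 2/(-2) = 4 - 2*(-1/2) = 4 + 1 = 5)
N(B) = B/5
-371*N(o(-4, 1)) = -371*(5*1)/5 = -371*(1/5)*5 = -371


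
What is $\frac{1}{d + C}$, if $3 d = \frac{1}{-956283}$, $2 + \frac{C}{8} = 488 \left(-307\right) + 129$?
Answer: $- \frac{2868849}{3435481103689} \approx -8.3506 \cdot 10^{-7}$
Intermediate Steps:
$C = -1197512$ ($C = -16 + 8 \left(488 \left(-307\right) + 129\right) = -16 + 8 \left(-149816 + 129\right) = -16 + 8 \left(-149687\right) = -16 - 1197496 = -1197512$)
$d = - \frac{1}{2868849}$ ($d = \frac{1}{3 \left(-956283\right)} = \frac{1}{3} \left(- \frac{1}{956283}\right) = - \frac{1}{2868849} \approx -3.4857 \cdot 10^{-7}$)
$\frac{1}{d + C} = \frac{1}{- \frac{1}{2868849} - 1197512} = \frac{1}{- \frac{3435481103689}{2868849}} = - \frac{2868849}{3435481103689}$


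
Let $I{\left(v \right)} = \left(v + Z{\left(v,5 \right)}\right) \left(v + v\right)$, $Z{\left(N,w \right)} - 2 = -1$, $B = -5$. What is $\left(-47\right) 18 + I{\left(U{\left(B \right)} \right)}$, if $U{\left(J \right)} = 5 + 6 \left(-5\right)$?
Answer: $354$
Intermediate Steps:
$U{\left(J \right)} = -25$ ($U{\left(J \right)} = 5 - 30 = -25$)
$Z{\left(N,w \right)} = 1$ ($Z{\left(N,w \right)} = 2 - 1 = 1$)
$I{\left(v \right)} = 2 v \left(1 + v\right)$ ($I{\left(v \right)} = \left(v + 1\right) \left(v + v\right) = \left(1 + v\right) 2 v = 2 v \left(1 + v\right)$)
$\left(-47\right) 18 + I{\left(U{\left(B \right)} \right)} = \left(-47\right) 18 + 2 \left(-25\right) \left(1 - 25\right) = -846 + 2 \left(-25\right) \left(-24\right) = -846 + 1200 = 354$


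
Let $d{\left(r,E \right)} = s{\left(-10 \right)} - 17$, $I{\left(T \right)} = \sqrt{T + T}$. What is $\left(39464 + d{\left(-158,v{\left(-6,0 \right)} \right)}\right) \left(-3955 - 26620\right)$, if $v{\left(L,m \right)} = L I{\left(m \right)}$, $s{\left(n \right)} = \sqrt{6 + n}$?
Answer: $-1206092025 - 61150 i \approx -1.2061 \cdot 10^{9} - 61150.0 i$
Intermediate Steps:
$I{\left(T \right)} = \sqrt{2} \sqrt{T}$ ($I{\left(T \right)} = \sqrt{2 T} = \sqrt{2} \sqrt{T}$)
$v{\left(L,m \right)} = L \sqrt{2} \sqrt{m}$
$d{\left(r,E \right)} = -17 + 2 i$ ($d{\left(r,E \right)} = \sqrt{6 - 10} - 17 = \sqrt{-4} - 17 = 2 i - 17 = -17 + 2 i$)
$\left(39464 + d{\left(-158,v{\left(-6,0 \right)} \right)}\right) \left(-3955 - 26620\right) = \left(39464 - \left(17 - 2 i\right)\right) \left(-3955 - 26620\right) = \left(39447 + 2 i\right) \left(-30575\right) = -1206092025 - 61150 i$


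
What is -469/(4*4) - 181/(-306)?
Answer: -70309/2448 ≈ -28.721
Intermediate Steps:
-469/(4*4) - 181/(-306) = -469/16 - 181*(-1/306) = -469*1/16 + 181/306 = -469/16 + 181/306 = -70309/2448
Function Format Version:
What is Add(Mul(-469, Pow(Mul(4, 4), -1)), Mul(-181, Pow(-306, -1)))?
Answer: Rational(-70309, 2448) ≈ -28.721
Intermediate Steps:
Add(Mul(-469, Pow(Mul(4, 4), -1)), Mul(-181, Pow(-306, -1))) = Add(Mul(-469, Pow(16, -1)), Mul(-181, Rational(-1, 306))) = Add(Mul(-469, Rational(1, 16)), Rational(181, 306)) = Add(Rational(-469, 16), Rational(181, 306)) = Rational(-70309, 2448)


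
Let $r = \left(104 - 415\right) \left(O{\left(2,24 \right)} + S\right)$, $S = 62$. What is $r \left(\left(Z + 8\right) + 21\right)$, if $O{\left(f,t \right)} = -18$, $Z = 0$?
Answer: $-396836$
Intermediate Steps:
$r = -13684$ ($r = \left(104 - 415\right) \left(-18 + 62\right) = \left(-311\right) 44 = -13684$)
$r \left(\left(Z + 8\right) + 21\right) = - 13684 \left(\left(0 + 8\right) + 21\right) = - 13684 \left(8 + 21\right) = \left(-13684\right) 29 = -396836$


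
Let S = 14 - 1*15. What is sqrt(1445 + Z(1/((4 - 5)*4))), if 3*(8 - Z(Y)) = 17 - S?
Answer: sqrt(1447) ≈ 38.039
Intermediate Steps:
S = -1 (S = 14 - 15 = -1)
Z(Y) = 2 (Z(Y) = 8 - (17 - 1*(-1))/3 = 8 - (17 + 1)/3 = 8 - 1/3*18 = 8 - 6 = 2)
sqrt(1445 + Z(1/((4 - 5)*4))) = sqrt(1445 + 2) = sqrt(1447)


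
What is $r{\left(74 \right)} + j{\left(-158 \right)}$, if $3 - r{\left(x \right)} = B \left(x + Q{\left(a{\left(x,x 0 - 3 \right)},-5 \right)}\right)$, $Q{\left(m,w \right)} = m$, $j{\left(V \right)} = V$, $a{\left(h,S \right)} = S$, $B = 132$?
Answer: $-9527$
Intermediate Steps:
$r{\left(x \right)} = 399 - 132 x$ ($r{\left(x \right)} = 3 - 132 \left(x + \left(x 0 - 3\right)\right) = 3 - 132 \left(x + \left(0 - 3\right)\right) = 3 - 132 \left(x - 3\right) = 3 - 132 \left(-3 + x\right) = 3 - \left(-396 + 132 x\right) = 399 - 132 x$)
$r{\left(74 \right)} + j{\left(-158 \right)} = \left(399 - 9768\right) - 158 = -9369 - 158 = -9527$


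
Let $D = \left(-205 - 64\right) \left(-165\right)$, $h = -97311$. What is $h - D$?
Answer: $-141696$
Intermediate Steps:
$D = 44385$ ($D = \left(-269\right) \left(-165\right) = 44385$)
$h - D = -97311 - 44385 = -141696$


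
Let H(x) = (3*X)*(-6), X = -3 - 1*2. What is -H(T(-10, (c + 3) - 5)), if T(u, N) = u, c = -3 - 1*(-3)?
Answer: -90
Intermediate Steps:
c = 0 (c = -3 + 3 = 0)
X = -5 (X = -3 - 2 = -5)
H(x) = 90 (H(x) = (3*(-5))*(-6) = -15*(-6) = 90)
-H(T(-10, (c + 3) - 5)) = -1*90 = -90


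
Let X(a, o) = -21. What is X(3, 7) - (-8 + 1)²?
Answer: -70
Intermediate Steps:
X(3, 7) - (-8 + 1)² = -21 - (-8 + 1)² = -21 - 1*(-7)² = -21 - 1*49 = -21 - 49 = -70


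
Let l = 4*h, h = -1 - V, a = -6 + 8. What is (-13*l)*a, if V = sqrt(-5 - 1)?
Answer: 104 + 104*I*sqrt(6) ≈ 104.0 + 254.75*I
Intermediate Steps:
a = 2
V = I*sqrt(6) (V = sqrt(-6) = I*sqrt(6) ≈ 2.4495*I)
h = -1 - I*sqrt(6) ≈ -1.0 - 2.4495*I
l = -4 - 4*I*sqrt(6) (l = 4*(-1 - I*sqrt(6)) = -4 - 4*I*sqrt(6) ≈ -4.0 - 9.798*I)
(-13*l)*a = -13*(-4 - 4*I*sqrt(6))*2 = (52 + 52*I*sqrt(6))*2 = 104 + 104*I*sqrt(6)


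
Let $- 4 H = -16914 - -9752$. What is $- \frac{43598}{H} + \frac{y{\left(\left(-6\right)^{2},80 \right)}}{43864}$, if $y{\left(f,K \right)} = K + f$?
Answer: $- \frac{956087487}{39269246} \approx -24.347$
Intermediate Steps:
$H = \frac{3581}{2}$ ($H = - \frac{-16914 - -9752}{4} = - \frac{-16914 + 9752}{4} = \left(- \frac{1}{4}\right) \left(-7162\right) = \frac{3581}{2} \approx 1790.5$)
$- \frac{43598}{H} + \frac{y{\left(\left(-6\right)^{2},80 \right)}}{43864} = - \frac{43598}{\frac{3581}{2}} + \frac{80 + \left(-6\right)^{2}}{43864} = \left(-43598\right) \frac{2}{3581} + \left(80 + 36\right) \frac{1}{43864} = - \frac{87196}{3581} + 116 \cdot \frac{1}{43864} = - \frac{87196}{3581} + \frac{29}{10966} = - \frac{956087487}{39269246}$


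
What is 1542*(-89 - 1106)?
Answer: -1842690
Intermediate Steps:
1542*(-89 - 1106) = 1542*(-1195) = -1842690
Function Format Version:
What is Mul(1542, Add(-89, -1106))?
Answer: -1842690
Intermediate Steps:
Mul(1542, Add(-89, -1106)) = Mul(1542, -1195) = -1842690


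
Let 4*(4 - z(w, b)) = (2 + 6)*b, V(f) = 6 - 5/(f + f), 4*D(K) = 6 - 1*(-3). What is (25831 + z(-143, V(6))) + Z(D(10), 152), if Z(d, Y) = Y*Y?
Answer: 293567/6 ≈ 48928.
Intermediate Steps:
D(K) = 9/4 (D(K) = (6 - 1*(-3))/4 = (6 + 3)/4 = (¼)*9 = 9/4)
Z(d, Y) = Y²
V(f) = 6 - 5/(2*f) (V(f) = 6 - 5*1/(2*f) = 6 - 5/(2*f))
z(w, b) = 4 - 2*b (z(w, b) = 4 - (2 + 6)*b/4 = 4 - 2*b)
(25831 + z(-143, V(6))) + Z(D(10), 152) = (25831 + (4 - 2*(6 - 5/2/6))) + 152² = (25831 + (4 - 2*(6 - 5/2*⅙))) + 23104 = (25831 + (4 - 2*(6 - 5/12))) + 23104 = (25831 + (4 - 2*67/12)) + 23104 = (25831 + (4 - 67/6)) + 23104 = (25831 - 43/6) + 23104 = 154943/6 + 23104 = 293567/6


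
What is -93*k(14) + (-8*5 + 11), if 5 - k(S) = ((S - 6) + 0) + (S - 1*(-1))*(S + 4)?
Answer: 25360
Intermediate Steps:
k(S) = 11 - S - (1 + S)*(4 + S) (k(S) = 5 - (((S - 6) + 0) + (S - 1*(-1))*(S + 4)) = 5 - (((-6 + S) + 0) + (S + 1)*(4 + S)) = 5 - ((-6 + S) + (1 + S)*(4 + S)) = 5 - (-6 + S + (1 + S)*(4 + S)) = 5 + (6 - S - (1 + S)*(4 + S)) = 11 - S - (1 + S)*(4 + S))
-93*k(14) + (-8*5 + 11) = -93*(7 - 1*14² - 6*14) + (-8*5 + 11) = -93*(7 - 1*196 - 84) + (-40 + 11) = -93*(7 - 196 - 84) - 29 = -93*(-273) - 29 = 25389 - 29 = 25360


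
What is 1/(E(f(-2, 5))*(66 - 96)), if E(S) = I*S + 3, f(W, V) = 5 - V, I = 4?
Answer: -1/90 ≈ -0.011111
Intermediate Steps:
E(S) = 3 + 4*S (E(S) = 4*S + 3 = 3 + 4*S)
1/(E(f(-2, 5))*(66 - 96)) = 1/((3 + 4*(5 - 1*5))*(66 - 96)) = 1/((3 + 4*(5 - 5))*(-30)) = 1/((3 + 4*0)*(-30)) = 1/((3 + 0)*(-30)) = 1/(3*(-30)) = 1/(-90) = -1/90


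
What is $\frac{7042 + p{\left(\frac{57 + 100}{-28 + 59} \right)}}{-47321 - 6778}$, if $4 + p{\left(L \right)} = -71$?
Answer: $- \frac{6967}{54099} \approx -0.12878$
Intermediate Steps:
$p{\left(L \right)} = -75$ ($p{\left(L \right)} = -4 - 71 = -75$)
$\frac{7042 + p{\left(\frac{57 + 100}{-28 + 59} \right)}}{-47321 - 6778} = \frac{7042 - 75}{-47321 - 6778} = \frac{6967}{-54099} = 6967 \left(- \frac{1}{54099}\right) = - \frac{6967}{54099}$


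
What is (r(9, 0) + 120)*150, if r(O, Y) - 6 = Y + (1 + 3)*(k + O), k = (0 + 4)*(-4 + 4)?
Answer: 24300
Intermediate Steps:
k = 0 (k = 4*0 = 0)
r(O, Y) = 6 + Y + 4*O (r(O, Y) = 6 + (Y + (1 + 3)*(0 + O)) = 6 + (Y + 4*O) = 6 + Y + 4*O)
(r(9, 0) + 120)*150 = ((6 + 0 + 4*9) + 120)*150 = ((6 + 0 + 36) + 120)*150 = (42 + 120)*150 = 162*150 = 24300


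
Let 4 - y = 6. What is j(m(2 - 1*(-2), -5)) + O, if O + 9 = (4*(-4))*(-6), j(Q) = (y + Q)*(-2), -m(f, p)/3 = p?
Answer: 61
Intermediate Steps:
y = -2 (y = 4 - 1*6 = 4 - 6 = -2)
m(f, p) = -3*p
j(Q) = 4 - 2*Q (j(Q) = (-2 + Q)*(-2) = 4 - 2*Q)
O = 87 (O = -9 + (4*(-4))*(-6) = -9 - 16*(-6) = -9 + 96 = 87)
j(m(2 - 1*(-2), -5)) + O = (4 - (-6)*(-5)) + 87 = (4 - 2*15) + 87 = (4 - 30) + 87 = -26 + 87 = 61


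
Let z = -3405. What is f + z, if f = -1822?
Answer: -5227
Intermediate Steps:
f + z = -1822 - 3405 = -5227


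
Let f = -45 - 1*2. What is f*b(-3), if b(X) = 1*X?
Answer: 141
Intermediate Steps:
b(X) = X
f = -47 (f = -45 - 2 = -47)
f*b(-3) = -47*(-3) = 141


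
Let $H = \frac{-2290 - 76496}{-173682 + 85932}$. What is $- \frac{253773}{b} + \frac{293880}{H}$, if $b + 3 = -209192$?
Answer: $\frac{99902488479807}{305215505} \approx 3.2732 \cdot 10^{5}$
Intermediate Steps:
$b = -209195$ ($b = -3 - 209192 = -209195$)
$H = \frac{1459}{1625}$ ($H = \frac{-2290 - 76496}{-87750} = \left(-2290 - 76496\right) \left(- \frac{1}{87750}\right) = \left(-78786\right) \left(- \frac{1}{87750}\right) = \frac{1459}{1625} \approx 0.89785$)
$- \frac{253773}{b} + \frac{293880}{H} = - \frac{253773}{-209195} + \frac{293880}{\frac{1459}{1625}} = \left(-253773\right) \left(- \frac{1}{209195}\right) + 293880 \cdot \frac{1625}{1459} = \frac{253773}{209195} + \frac{477555000}{1459} = \frac{99902488479807}{305215505}$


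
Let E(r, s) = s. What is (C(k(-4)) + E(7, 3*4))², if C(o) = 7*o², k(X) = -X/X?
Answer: 361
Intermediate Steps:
k(X) = -1 (k(X) = -1*1 = -1)
(C(k(-4)) + E(7, 3*4))² = (7*(-1)² + 3*4)² = (7*1 + 12)² = (7 + 12)² = 19² = 361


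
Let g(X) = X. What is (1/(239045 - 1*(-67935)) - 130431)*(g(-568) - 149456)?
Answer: 1501729302462774/76745 ≈ 1.9568e+10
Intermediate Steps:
(1/(239045 - 1*(-67935)) - 130431)*(g(-568) - 149456) = (1/(239045 - 1*(-67935)) - 130431)*(-568 - 149456) = (1/(239045 + 67935) - 130431)*(-150024) = (1/306980 - 130431)*(-150024) = -40039708379/306980*(-150024) = 1501729302462774/76745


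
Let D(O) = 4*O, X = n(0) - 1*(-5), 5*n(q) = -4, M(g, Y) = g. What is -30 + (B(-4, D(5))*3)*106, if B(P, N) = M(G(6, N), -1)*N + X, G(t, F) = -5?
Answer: -152472/5 ≈ -30494.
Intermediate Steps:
n(q) = -⅘ (n(q) = (⅕)*(-4) = -⅘)
X = 21/5 (X = -⅘ - 1*(-5) = -⅘ + 5 = 21/5 ≈ 4.2000)
B(P, N) = 21/5 - 5*N (B(P, N) = -5*N + 21/5 = 21/5 - 5*N)
-30 + (B(-4, D(5))*3)*106 = -30 + ((21/5 - 20*5)*3)*106 = -30 + ((21/5 - 5*20)*3)*106 = -30 + ((21/5 - 100)*3)*106 = -30 - 479/5*3*106 = -30 - 1437/5*106 = -30 - 152322/5 = -152472/5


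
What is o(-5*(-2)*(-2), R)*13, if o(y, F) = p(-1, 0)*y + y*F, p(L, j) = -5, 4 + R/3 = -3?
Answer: 6760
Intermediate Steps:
R = -21 (R = -12 + 3*(-3) = -12 - 9 = -21)
o(y, F) = -5*y + F*y (o(y, F) = -5*y + y*F = -5*y + F*y)
o(-5*(-2)*(-2), R)*13 = ((-5*(-2)*(-2))*(-5 - 21))*13 = ((10*(-2))*(-26))*13 = -20*(-26)*13 = 520*13 = 6760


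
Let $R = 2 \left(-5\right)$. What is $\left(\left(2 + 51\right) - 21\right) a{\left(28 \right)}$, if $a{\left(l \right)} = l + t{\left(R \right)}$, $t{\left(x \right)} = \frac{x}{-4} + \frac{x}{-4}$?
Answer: $1056$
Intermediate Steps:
$R = -10$
$t{\left(x \right)} = - \frac{x}{2}$ ($t{\left(x \right)} = x \left(- \frac{1}{4}\right) + x \left(- \frac{1}{4}\right) = - \frac{x}{4} - \frac{x}{4} = - \frac{x}{2}$)
$a{\left(l \right)} = 5 + l$ ($a{\left(l \right)} = l - -5 = l + 5 = 5 + l$)
$\left(\left(2 + 51\right) - 21\right) a{\left(28 \right)} = \left(\left(2 + 51\right) - 21\right) \left(5 + 28\right) = \left(53 - 21\right) 33 = 32 \cdot 33 = 1056$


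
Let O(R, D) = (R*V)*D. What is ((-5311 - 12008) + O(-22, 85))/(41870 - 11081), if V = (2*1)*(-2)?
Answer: -9839/30789 ≈ -0.31956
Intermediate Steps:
V = -4 (V = 2*(-2) = -4)
O(R, D) = -4*D*R (O(R, D) = (R*(-4))*D = (-4*R)*D = -4*D*R)
((-5311 - 12008) + O(-22, 85))/(41870 - 11081) = ((-5311 - 12008) - 4*85*(-22))/(41870 - 11081) = (-17319 + 7480)/30789 = -9839*1/30789 = -9839/30789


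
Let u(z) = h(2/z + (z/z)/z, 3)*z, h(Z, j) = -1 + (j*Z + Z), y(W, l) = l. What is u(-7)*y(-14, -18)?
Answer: -342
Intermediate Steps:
h(Z, j) = -1 + Z + Z*j (h(Z, j) = -1 + (Z*j + Z) = -1 + (Z + Z*j) = -1 + Z + Z*j)
u(z) = z*(-1 + 12/z) (u(z) = (-1 + (2/z + (z/z)/z) + (2/z + (z/z)/z)*3)*z = (-1 + (2/z + 1/z) + (2/z + 1/z)*3)*z = (-1 + 3/z + (3/z)*3)*z = (-1 + 3/z + 9/z)*z = (-1 + 12/z)*z = z*(-1 + 12/z))
u(-7)*y(-14, -18) = (12 - 1*(-7))*(-18) = (12 + 7)*(-18) = 19*(-18) = -342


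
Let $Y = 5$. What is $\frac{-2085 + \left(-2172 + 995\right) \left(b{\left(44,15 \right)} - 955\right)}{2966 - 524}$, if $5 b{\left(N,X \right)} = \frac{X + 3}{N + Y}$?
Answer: $\frac{137428282}{299145} \approx 459.4$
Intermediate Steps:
$b{\left(N,X \right)} = \frac{3 + X}{5 \left(5 + N\right)}$ ($b{\left(N,X \right)} = \frac{\left(X + 3\right) \frac{1}{N + 5}}{5} = \frac{\left(3 + X\right) \frac{1}{5 + N}}{5} = \frac{\frac{1}{5 + N} \left(3 + X\right)}{5} = \frac{3 + X}{5 \left(5 + N\right)}$)
$\frac{-2085 + \left(-2172 + 995\right) \left(b{\left(44,15 \right)} - 955\right)}{2966 - 524} = \frac{-2085 + \left(-2172 + 995\right) \left(\frac{3 + 15}{5 \left(5 + 44\right)} - 955\right)}{2966 - 524} = \frac{-2085 - 1177 \left(\frac{1}{5} \cdot \frac{1}{49} \cdot 18 - 955\right)}{2442} = \left(-2085 - 1177 \left(\frac{1}{5} \cdot \frac{1}{49} \cdot 18 - 955\right)\right) \frac{1}{2442} = \left(-2085 - 1177 \left(\frac{18}{245} - 955\right)\right) \frac{1}{2442} = \left(-2085 - - \frac{275367389}{245}\right) \frac{1}{2442} = \left(-2085 + \frac{275367389}{245}\right) \frac{1}{2442} = \frac{274856564}{245} \cdot \frac{1}{2442} = \frac{137428282}{299145}$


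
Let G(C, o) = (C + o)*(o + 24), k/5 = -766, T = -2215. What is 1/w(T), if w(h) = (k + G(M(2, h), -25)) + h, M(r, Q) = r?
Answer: -1/6022 ≈ -0.00016606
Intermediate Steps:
k = -3830 (k = 5*(-766) = -3830)
G(C, o) = (24 + o)*(C + o) (G(C, o) = (C + o)*(24 + o) = (24 + o)*(C + o))
w(h) = -3807 + h (w(h) = (-3830 + ((-25)**2 + 24*2 + 24*(-25) + 2*(-25))) + h = (-3830 + (625 + 48 - 600 - 50)) + h = (-3830 + 23) + h = -3807 + h)
1/w(T) = 1/(-3807 - 2215) = 1/(-6022) = -1/6022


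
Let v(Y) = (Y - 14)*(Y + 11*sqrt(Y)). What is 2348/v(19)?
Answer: -1174/255 + 12914*sqrt(19)/4845 ≈ 7.0144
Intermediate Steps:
v(Y) = (-14 + Y)*(Y + 11*sqrt(Y))
2348/v(19) = 2348/(19**2 - 154*sqrt(19) - 14*19 + 11*19**(3/2)) = 2348/(361 - 154*sqrt(19) - 266 + 11*(19*sqrt(19))) = 2348/(361 - 154*sqrt(19) - 266 + 209*sqrt(19)) = 2348/(95 + 55*sqrt(19))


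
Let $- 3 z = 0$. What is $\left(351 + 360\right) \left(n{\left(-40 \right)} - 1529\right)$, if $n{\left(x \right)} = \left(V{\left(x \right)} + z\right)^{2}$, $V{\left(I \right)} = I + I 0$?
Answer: $50481$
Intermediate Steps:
$z = 0$ ($z = \left(- \frac{1}{3}\right) 0 = 0$)
$V{\left(I \right)} = I$ ($V{\left(I \right)} = I + 0 = I$)
$n{\left(x \right)} = x^{2}$ ($n{\left(x \right)} = \left(x + 0\right)^{2} = x^{2}$)
$\left(351 + 360\right) \left(n{\left(-40 \right)} - 1529\right) = \left(351 + 360\right) \left(\left(-40\right)^{2} - 1529\right) = 711 \left(1600 - 1529\right) = 711 \cdot 71 = 50481$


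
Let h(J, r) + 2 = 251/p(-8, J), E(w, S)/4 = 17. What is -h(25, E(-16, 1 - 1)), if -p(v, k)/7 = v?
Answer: -139/56 ≈ -2.4821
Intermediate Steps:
p(v, k) = -7*v
E(w, S) = 68 (E(w, S) = 4*17 = 68)
h(J, r) = 139/56 (h(J, r) = -2 + 251/((-7*(-8))) = -2 + 251/56 = 139/56)
-h(25, E(-16, 1 - 1)) = -1*139/56 = -139/56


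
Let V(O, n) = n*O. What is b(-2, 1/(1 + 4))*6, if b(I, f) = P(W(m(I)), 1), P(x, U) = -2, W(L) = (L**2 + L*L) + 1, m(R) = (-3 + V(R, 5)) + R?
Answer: -12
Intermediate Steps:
V(O, n) = O*n
m(R) = -3 + 6*R (m(R) = (-3 + R*5) + R = (-3 + 5*R) + R = -3 + 6*R)
W(L) = 1 + 2*L**2 (W(L) = (L**2 + L**2) + 1 = 2*L**2 + 1 = 1 + 2*L**2)
b(I, f) = -2
b(-2, 1/(1 + 4))*6 = -2*6 = -12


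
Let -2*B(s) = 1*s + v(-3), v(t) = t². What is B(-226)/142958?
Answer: 217/285916 ≈ 0.00075896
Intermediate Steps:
B(s) = -9/2 - s/2 (B(s) = -(1*s + (-3)²)/2 = -(s + 9)/2 = -(9 + s)/2 = -9/2 - s/2)
B(-226)/142958 = (-9/2 - ½*(-226))/142958 = (-9/2 + 113)*(1/142958) = (217/2)*(1/142958) = 217/285916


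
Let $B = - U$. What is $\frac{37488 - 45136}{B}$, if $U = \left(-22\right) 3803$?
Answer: $- \frac{3824}{41833} \approx -0.091411$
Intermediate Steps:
$U = -83666$
$B = 83666$ ($B = \left(-1\right) \left(-83666\right) = 83666$)
$\frac{37488 - 45136}{B} = \frac{37488 - 45136}{83666} = \left(-7648\right) \frac{1}{83666} = - \frac{3824}{41833}$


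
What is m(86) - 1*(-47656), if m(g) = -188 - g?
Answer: 47382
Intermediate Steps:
m(86) - 1*(-47656) = (-188 - 1*86) - 1*(-47656) = (-188 - 86) + 47656 = -274 + 47656 = 47382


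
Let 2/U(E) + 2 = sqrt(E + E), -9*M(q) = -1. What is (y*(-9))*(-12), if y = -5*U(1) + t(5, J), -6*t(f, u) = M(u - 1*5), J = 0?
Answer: 1078 + 540*sqrt(2) ≈ 1841.7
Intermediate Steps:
M(q) = 1/9 (M(q) = -1/9*(-1) = 1/9)
t(f, u) = -1/54 (t(f, u) = -1/6*1/9 = -1/54)
U(E) = 2/(-2 + sqrt(2)*sqrt(E)) (U(E) = 2/(-2 + sqrt(E + E)) = 2/(-2 + sqrt(2*E)) = 2/(-2 + sqrt(2)*sqrt(E)))
y = -1/54 - 10/(-2 + sqrt(2)) (y = -10/(-2 + sqrt(2)*sqrt(1)) - 1/54 = -10/(-2 + sqrt(2)*1) - 1/54 = -10/(-2 + sqrt(2)) - 1/54 = -1/54 - 10/(-2 + sqrt(2)) ≈ 17.053)
(y*(-9))*(-12) = ((539/54 + 5*sqrt(2))*(-9))*(-12) = (-539/6 - 45*sqrt(2))*(-12) = 1078 + 540*sqrt(2)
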